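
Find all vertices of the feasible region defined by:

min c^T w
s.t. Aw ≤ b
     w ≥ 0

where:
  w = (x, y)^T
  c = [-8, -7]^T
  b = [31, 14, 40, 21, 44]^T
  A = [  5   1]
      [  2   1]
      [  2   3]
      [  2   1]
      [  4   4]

(0, 0), (6.2, 0), (5.667, 2.667), (3, 8), (0, 11)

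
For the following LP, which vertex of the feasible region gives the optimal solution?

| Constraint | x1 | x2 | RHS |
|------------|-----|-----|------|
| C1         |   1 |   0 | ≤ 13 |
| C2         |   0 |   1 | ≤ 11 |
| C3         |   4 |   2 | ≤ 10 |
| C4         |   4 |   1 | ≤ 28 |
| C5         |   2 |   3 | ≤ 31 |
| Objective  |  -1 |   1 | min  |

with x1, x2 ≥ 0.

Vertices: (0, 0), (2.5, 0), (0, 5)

Evaluate the objective at each vertex of the feasible region:
  z(0, 0) = 0
  z(2.5, 0) = -2.5  ←
  z(0, 5) = 5
The minimum is at x1 = 2.5, x2 = 0.

(2.5, 0)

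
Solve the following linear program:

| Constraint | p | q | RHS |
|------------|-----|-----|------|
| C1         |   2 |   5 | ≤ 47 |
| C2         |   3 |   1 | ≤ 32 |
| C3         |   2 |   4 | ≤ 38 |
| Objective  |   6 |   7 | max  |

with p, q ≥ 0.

Evaluate the objective at each vertex of the feasible region:
  z(0, 0) = 0
  z(10.67, 0) = 64
  z(9, 5) = 89  ←
  z(1, 9) = 69
  z(0, 9.4) = 65.8
The maximum is at p = 9, q = 5.

p = 9, q = 5, z = 89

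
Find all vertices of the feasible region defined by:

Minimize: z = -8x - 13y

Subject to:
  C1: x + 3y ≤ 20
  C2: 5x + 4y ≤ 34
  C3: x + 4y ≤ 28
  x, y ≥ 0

(0, 0), (6.8, 0), (2, 6), (0, 6.667)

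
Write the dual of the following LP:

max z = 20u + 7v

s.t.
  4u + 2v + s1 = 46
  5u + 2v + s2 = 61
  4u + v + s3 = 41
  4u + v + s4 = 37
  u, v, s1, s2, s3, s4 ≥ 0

Primal max cᵀx s.t. Ax ≤ b, x ≥ 0  →  Dual min bᵀy s.t. Aᵀy ≥ c, y ≥ 0.

Minimize: z = 46y1 + 61y2 + 41y3 + 37y4

Subject to:
  4y1 + 5y2 + 4y3 + 4y4 ≥ 20
  2y1 + 2y2 + y3 + y4 ≥ 7
  y1, y2, y3, y4 ≥ 0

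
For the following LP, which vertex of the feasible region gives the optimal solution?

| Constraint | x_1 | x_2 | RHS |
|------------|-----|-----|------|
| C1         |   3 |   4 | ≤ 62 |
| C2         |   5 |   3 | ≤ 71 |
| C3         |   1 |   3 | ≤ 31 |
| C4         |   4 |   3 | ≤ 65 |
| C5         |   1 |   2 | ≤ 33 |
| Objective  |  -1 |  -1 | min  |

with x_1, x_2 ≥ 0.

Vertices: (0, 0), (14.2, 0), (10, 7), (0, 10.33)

Evaluate the objective at each vertex of the feasible region:
  z(0, 0) = 0
  z(14.2, 0) = -14.2
  z(10, 7) = -17  ←
  z(0, 10.33) = -10.33
The minimum is at x_1 = 10, x_2 = 7.

(10, 7)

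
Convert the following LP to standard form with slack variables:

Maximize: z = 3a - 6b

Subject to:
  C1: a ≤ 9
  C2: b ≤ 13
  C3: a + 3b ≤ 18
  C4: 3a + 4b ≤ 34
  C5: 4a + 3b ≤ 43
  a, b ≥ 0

max z = 3a - 6b

s.t.
  a + s1 = 9
  b + s2 = 13
  a + 3b + s3 = 18
  3a + 4b + s4 = 34
  4a + 3b + s5 = 43
  a, b, s1, s2, s3, s4, s5 ≥ 0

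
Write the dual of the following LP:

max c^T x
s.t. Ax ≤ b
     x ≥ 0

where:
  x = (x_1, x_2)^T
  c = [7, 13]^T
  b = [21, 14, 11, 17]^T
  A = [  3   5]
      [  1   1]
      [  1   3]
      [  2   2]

Primal max cᵀx s.t. Ax ≤ b, x ≥ 0  →  Dual min bᵀy s.t. Aᵀy ≥ c, y ≥ 0.

Minimize: z = 21y1 + 14y2 + 11y3 + 17y4

Subject to:
  3y1 + y2 + y3 + 2y4 ≥ 7
  5y1 + y2 + 3y3 + 2y4 ≥ 13
  y1, y2, y3, y4 ≥ 0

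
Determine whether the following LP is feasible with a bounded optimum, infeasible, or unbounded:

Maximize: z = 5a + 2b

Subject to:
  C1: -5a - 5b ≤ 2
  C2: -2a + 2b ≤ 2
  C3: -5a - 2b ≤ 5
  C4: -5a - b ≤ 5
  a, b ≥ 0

Unbounded (objective can increase without bound)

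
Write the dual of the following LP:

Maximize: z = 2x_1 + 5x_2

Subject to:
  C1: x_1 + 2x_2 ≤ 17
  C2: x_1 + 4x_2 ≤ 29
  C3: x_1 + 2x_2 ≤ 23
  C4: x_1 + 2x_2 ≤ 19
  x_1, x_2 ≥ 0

Primal max cᵀx s.t. Ax ≤ b, x ≥ 0  →  Dual min bᵀy s.t. Aᵀy ≥ c, y ≥ 0.

Minimize: z = 17y1 + 29y2 + 23y3 + 19y4

Subject to:
  y1 + y2 + y3 + y4 ≥ 2
  2y1 + 4y2 + 2y3 + 2y4 ≥ 5
  y1, y2, y3, y4 ≥ 0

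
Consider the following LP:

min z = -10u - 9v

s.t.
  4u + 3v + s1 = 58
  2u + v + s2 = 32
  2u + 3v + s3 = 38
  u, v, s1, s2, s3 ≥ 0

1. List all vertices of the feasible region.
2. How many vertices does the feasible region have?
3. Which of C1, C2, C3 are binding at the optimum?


1. (0, 0), (14.5, 0), (10, 6), (0, 12.67)
2. 4
3. C1, C3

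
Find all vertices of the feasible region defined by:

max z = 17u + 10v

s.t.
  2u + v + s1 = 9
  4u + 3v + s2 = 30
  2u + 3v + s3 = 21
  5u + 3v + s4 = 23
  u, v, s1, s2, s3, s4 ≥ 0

(0, 0), (4.5, 0), (4, 1), (0.6667, 6.556), (0, 7)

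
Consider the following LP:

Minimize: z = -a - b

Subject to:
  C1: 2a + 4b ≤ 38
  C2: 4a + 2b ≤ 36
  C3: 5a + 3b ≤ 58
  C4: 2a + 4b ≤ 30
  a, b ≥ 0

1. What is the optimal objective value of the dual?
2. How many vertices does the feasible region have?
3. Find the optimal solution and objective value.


1. -11
2. 4
3. a = 7, b = 4, z = -11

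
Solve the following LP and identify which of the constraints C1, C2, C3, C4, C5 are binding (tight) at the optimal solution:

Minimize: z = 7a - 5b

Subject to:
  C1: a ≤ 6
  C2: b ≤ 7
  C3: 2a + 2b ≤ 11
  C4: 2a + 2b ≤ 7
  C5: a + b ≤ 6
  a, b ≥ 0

At a = 0, b = 3.5, compute slack b - a·x for each constraint:
  C1: 6 − 0 = 6  (slack)
  C2: 7 − 3.5 = 3.5  (slack)
  C3: 11 − 7 = 4  (slack)
  C4: 7 − 7 = 0  (binding)
  C5: 6 − 3.5 = 2.5  (slack)

Optimal: a = 0, b = 3.5
Binding: C4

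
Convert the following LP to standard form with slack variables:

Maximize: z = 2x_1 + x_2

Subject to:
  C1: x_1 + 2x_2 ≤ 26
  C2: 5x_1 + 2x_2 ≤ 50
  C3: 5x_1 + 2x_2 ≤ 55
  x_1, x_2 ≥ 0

max z = 2x_1 + x_2

s.t.
  x_1 + 2x_2 + s1 = 26
  5x_1 + 2x_2 + s2 = 50
  5x_1 + 2x_2 + s3 = 55
  x_1, x_2, s1, s2, s3 ≥ 0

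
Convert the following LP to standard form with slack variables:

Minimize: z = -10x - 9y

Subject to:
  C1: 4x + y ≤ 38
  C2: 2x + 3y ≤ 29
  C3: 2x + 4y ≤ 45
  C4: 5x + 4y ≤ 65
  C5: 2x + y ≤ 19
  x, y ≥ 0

min z = -10x - 9y

s.t.
  4x + y + s1 = 38
  2x + 3y + s2 = 29
  2x + 4y + s3 = 45
  5x + 4y + s4 = 65
  2x + y + s5 = 19
  x, y, s1, s2, s3, s4, s5 ≥ 0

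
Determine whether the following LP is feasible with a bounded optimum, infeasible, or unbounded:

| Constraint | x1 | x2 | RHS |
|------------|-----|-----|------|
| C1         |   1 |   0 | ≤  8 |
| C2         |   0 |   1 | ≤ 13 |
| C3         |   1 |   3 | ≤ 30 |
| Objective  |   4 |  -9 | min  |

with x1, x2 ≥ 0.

Feasible with a bounded optimal solution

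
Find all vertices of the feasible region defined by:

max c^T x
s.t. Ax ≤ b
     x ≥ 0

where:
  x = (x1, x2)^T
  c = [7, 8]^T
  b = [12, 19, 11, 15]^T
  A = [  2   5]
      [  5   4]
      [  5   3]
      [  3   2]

(0, 0), (2.2, 0), (1, 2), (0, 2.4)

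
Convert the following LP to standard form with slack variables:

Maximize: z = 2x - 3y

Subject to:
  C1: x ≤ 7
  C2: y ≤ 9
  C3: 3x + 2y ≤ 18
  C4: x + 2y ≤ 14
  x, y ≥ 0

max z = 2x - 3y

s.t.
  x + s1 = 7
  y + s2 = 9
  3x + 2y + s3 = 18
  x + 2y + s4 = 14
  x, y, s1, s2, s3, s4 ≥ 0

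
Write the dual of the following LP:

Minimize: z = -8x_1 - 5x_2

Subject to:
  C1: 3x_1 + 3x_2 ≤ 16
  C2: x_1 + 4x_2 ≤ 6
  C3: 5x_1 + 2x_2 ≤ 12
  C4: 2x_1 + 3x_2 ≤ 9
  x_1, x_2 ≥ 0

Primal min cᵀx s.t. Ax ≤ b, x ≥ 0  →  Dual max −bᵀy s.t. Aᵀy ≥ −c, y ≥ 0.

Maximize: z = -16y1 - 6y2 - 12y3 - 9y4

Subject to:
  3y1 + y2 + 5y3 + 2y4 ≥ 8
  3y1 + 4y2 + 2y3 + 3y4 ≥ 5
  y1, y2, y3, y4 ≥ 0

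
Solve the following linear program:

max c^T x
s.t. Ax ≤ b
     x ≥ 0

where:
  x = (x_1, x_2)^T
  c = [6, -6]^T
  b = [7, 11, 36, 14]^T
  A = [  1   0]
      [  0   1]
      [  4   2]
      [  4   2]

Evaluate the objective at each vertex of the feasible region:
  z(0, 0) = 0
  z(3.5, 0) = 21  ←
  z(0, 7) = -42
The maximum is at x_1 = 3.5, x_2 = 0.

x_1 = 3.5, x_2 = 0, z = 21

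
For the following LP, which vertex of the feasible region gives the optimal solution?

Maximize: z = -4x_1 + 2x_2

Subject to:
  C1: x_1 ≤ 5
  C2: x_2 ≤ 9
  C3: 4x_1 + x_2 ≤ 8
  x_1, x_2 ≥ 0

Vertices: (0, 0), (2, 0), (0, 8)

Evaluate the objective at each vertex of the feasible region:
  z(0, 0) = 0
  z(2, 0) = -8
  z(0, 8) = 16  ←
The maximum is at x_1 = 0, x_2 = 8.

(0, 8)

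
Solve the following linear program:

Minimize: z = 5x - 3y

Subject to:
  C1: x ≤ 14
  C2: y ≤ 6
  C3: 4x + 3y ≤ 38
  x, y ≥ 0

Evaluate the objective at each vertex of the feasible region:
  z(0, 0) = 0
  z(9.5, 0) = 47.5
  z(5, 6) = 7
  z(0, 6) = -18  ←
The minimum is at x = 0, y = 6.

x = 0, y = 6, z = -18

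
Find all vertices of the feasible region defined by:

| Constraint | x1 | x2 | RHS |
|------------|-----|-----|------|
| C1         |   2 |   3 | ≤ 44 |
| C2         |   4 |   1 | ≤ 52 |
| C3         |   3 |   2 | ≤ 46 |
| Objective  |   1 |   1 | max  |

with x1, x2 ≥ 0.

(0, 0), (13, 0), (11.6, 5.6), (10, 8), (0, 14.67)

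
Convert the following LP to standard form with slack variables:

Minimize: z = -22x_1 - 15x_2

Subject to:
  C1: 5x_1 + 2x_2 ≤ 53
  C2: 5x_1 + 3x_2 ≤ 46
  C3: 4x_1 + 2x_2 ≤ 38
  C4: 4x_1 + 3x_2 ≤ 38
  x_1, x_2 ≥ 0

min z = -22x_1 - 15x_2

s.t.
  5x_1 + 2x_2 + s1 = 53
  5x_1 + 3x_2 + s2 = 46
  4x_1 + 2x_2 + s3 = 38
  4x_1 + 3x_2 + s4 = 38
  x_1, x_2, s1, s2, s3, s4 ≥ 0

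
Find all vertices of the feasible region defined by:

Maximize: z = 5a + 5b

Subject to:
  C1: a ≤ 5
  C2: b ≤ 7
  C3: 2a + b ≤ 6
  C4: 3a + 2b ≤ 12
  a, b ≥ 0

(0, 0), (3, 0), (0, 6)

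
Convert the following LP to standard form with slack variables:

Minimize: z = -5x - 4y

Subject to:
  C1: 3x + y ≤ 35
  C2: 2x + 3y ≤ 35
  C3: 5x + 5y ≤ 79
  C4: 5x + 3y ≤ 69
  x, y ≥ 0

min z = -5x - 4y

s.t.
  3x + y + s1 = 35
  2x + 3y + s2 = 35
  5x + 5y + s3 = 79
  5x + 3y + s4 = 69
  x, y, s1, s2, s3, s4 ≥ 0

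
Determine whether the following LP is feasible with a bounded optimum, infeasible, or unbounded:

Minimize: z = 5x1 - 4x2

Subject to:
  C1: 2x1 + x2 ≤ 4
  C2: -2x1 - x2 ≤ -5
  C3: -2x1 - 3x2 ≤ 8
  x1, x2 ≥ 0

Infeasible (no feasible solution exists)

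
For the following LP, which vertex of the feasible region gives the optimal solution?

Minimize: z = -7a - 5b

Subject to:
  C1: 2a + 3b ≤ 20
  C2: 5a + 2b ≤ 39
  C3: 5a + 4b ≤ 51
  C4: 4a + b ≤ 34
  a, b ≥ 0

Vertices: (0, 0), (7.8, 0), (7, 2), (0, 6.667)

Evaluate the objective at each vertex of the feasible region:
  z(0, 0) = 0
  z(7.8, 0) = -54.6
  z(7, 2) = -59  ←
  z(0, 6.667) = -33.33
The minimum is at a = 7, b = 2.

(7, 2)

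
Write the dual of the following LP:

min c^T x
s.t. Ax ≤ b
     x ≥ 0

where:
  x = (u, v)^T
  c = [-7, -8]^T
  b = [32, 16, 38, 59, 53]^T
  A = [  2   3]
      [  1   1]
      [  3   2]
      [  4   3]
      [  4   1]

Primal min cᵀx s.t. Ax ≤ b, x ≥ 0  →  Dual max −bᵀy s.t. Aᵀy ≥ −c, y ≥ 0.

Maximize: z = -32y1 - 16y2 - 38y3 - 59y4 - 53y5

Subject to:
  2y1 + y2 + 3y3 + 4y4 + 4y5 ≥ 7
  3y1 + y2 + 2y3 + 3y4 + y5 ≥ 8
  y1, y2, y3, y4, y5 ≥ 0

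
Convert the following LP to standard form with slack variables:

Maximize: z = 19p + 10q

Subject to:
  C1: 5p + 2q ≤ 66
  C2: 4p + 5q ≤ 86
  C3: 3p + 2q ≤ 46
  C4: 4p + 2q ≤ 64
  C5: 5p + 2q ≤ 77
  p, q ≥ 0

max z = 19p + 10q

s.t.
  5p + 2q + s1 = 66
  4p + 5q + s2 = 86
  3p + 2q + s3 = 46
  4p + 2q + s4 = 64
  5p + 2q + s5 = 77
  p, q, s1, s2, s3, s4, s5 ≥ 0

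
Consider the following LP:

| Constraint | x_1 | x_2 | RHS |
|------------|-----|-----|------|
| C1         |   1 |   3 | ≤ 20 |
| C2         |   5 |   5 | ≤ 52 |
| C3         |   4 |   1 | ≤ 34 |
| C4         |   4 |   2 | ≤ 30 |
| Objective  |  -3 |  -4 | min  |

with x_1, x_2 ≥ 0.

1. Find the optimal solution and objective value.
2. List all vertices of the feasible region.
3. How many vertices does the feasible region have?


1. x_1 = 5, x_2 = 5, z = -35
2. (0, 0), (7.5, 0), (5, 5), (0, 6.667)
3. 4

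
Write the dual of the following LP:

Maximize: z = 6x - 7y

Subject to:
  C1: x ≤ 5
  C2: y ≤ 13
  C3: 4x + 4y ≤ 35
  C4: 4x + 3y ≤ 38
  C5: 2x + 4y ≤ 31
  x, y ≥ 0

Primal max cᵀx s.t. Ax ≤ b, x ≥ 0  →  Dual min bᵀy s.t. Aᵀy ≥ c, y ≥ 0.

Minimize: z = 5y1 + 13y2 + 35y3 + 38y4 + 31y5

Subject to:
  y1 + 4y3 + 4y4 + 2y5 ≥ 6
  y2 + 4y3 + 3y4 + 4y5 ≥ -7
  y1, y2, y3, y4, y5 ≥ 0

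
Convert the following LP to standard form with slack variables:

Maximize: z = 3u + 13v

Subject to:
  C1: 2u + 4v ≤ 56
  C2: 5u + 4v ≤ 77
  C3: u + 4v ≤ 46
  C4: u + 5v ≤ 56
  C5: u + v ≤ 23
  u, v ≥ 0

max z = 3u + 13v

s.t.
  2u + 4v + s1 = 56
  5u + 4v + s2 = 77
  u + 4v + s3 = 46
  u + 5v + s4 = 56
  u + v + s5 = 23
  u, v, s1, s2, s3, s4, s5 ≥ 0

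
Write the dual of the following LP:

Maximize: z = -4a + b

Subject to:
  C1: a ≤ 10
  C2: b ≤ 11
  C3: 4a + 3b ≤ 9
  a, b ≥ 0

Primal max cᵀx s.t. Ax ≤ b, x ≥ 0  →  Dual min bᵀy s.t. Aᵀy ≥ c, y ≥ 0.

Minimize: z = 10y1 + 11y2 + 9y3

Subject to:
  y1 + 4y3 ≥ -4
  y2 + 3y3 ≥ 1
  y1, y2, y3 ≥ 0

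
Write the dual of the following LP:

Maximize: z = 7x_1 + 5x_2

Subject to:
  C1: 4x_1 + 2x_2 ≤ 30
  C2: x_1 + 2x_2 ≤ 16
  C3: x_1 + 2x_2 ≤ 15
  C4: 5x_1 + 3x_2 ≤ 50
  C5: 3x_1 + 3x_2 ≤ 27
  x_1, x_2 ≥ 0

Primal max cᵀx s.t. Ax ≤ b, x ≥ 0  →  Dual min bᵀy s.t. Aᵀy ≥ c, y ≥ 0.

Minimize: z = 30y1 + 16y2 + 15y3 + 50y4 + 27y5

Subject to:
  4y1 + y2 + y3 + 5y4 + 3y5 ≥ 7
  2y1 + 2y2 + 2y3 + 3y4 + 3y5 ≥ 5
  y1, y2, y3, y4, y5 ≥ 0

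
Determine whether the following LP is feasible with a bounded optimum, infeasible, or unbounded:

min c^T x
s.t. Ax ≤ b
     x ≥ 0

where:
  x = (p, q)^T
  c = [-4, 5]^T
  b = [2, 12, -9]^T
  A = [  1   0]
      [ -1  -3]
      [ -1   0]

Infeasible (no feasible solution exists)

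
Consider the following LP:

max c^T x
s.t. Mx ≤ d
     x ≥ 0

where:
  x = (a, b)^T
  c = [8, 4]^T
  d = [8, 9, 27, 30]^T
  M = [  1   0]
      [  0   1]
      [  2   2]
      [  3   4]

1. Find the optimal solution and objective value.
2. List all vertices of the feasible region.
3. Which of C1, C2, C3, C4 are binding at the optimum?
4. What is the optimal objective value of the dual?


1. a = 8, b = 1.5, z = 70
2. (0, 0), (8, 0), (8, 1.5), (0, 7.5)
3. C1, C4
4. 70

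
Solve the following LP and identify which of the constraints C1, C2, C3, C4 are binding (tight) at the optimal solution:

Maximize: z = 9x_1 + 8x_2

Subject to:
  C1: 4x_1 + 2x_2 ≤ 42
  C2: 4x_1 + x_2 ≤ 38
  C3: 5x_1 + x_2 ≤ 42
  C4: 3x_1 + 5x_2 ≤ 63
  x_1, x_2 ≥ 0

At x_1 = 6, x_2 = 9, compute slack b - a·x for each constraint:
  C1: 42 − 42 = 0  (binding)
  C2: 38 − 33 = 5  (slack)
  C3: 42 − 39 = 3  (slack)
  C4: 63 − 63 = 0  (binding)

Optimal: x_1 = 6, x_2 = 9
Binding: C1, C4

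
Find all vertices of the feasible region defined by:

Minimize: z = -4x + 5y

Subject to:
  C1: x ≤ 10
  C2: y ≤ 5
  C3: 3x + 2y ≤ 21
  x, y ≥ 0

(0, 0), (7, 0), (3.667, 5), (0, 5)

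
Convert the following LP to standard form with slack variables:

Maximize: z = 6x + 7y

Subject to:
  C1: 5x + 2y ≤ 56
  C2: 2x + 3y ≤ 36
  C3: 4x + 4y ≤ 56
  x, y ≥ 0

max z = 6x + 7y

s.t.
  5x + 2y + s1 = 56
  2x + 3y + s2 = 36
  4x + 4y + s3 = 56
  x, y, s1, s2, s3 ≥ 0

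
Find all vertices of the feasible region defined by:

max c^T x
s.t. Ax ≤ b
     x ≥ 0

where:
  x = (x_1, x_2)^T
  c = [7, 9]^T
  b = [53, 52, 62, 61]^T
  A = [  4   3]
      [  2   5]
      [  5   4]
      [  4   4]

(0, 0), (12.4, 0), (6, 8), (0, 10.4)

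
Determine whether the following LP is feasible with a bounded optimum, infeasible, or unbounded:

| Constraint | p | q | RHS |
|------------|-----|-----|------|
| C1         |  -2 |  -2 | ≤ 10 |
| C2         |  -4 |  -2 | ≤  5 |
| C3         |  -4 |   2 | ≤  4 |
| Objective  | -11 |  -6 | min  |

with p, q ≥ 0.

Unbounded (objective can decrease without bound)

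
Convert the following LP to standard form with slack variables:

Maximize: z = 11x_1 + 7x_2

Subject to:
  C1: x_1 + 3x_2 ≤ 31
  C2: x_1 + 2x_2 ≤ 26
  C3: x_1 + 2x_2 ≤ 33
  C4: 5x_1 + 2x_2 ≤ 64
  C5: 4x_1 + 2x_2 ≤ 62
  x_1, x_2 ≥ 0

max z = 11x_1 + 7x_2

s.t.
  x_1 + 3x_2 + s1 = 31
  x_1 + 2x_2 + s2 = 26
  x_1 + 2x_2 + s3 = 33
  5x_1 + 2x_2 + s4 = 64
  4x_1 + 2x_2 + s5 = 62
  x_1, x_2, s1, s2, s3, s4, s5 ≥ 0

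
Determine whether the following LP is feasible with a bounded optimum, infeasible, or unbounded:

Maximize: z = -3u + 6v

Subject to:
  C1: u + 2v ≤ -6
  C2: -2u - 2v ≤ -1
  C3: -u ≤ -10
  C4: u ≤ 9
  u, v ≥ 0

Infeasible (no feasible solution exists)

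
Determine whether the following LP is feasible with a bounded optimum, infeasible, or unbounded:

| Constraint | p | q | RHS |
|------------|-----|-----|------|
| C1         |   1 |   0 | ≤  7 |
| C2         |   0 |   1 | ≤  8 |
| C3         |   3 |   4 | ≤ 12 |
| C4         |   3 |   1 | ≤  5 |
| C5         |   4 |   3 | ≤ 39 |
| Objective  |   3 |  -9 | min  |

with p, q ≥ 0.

Feasible with a bounded optimal solution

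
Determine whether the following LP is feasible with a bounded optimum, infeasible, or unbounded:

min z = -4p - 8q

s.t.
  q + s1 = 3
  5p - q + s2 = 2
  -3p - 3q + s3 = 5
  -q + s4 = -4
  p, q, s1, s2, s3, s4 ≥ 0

Infeasible (no feasible solution exists)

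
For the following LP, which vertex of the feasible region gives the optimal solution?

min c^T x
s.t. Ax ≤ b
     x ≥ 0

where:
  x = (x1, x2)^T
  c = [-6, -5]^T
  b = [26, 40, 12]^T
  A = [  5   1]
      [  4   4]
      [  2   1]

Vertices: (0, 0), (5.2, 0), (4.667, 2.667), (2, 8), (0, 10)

Evaluate the objective at each vertex of the feasible region:
  z(0, 0) = 0
  z(5.2, 0) = -31.2
  z(4.667, 2.667) = -41.33
  z(2, 8) = -52  ←
  z(0, 10) = -50
The minimum is at x1 = 2, x2 = 8.

(2, 8)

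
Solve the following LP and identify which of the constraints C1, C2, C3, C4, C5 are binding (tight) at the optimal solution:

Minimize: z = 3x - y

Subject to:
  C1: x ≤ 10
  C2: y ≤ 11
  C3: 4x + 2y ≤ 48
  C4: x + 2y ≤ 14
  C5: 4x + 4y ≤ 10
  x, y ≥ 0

At x = 0, y = 2.5, compute slack b - a·x for each constraint:
  C1: 10 − 0 = 10  (slack)
  C2: 11 − 2.5 = 8.5  (slack)
  C3: 48 − 5 = 43  (slack)
  C4: 14 − 5 = 9  (slack)
  C5: 10 − 10 = 0  (binding)

Optimal: x = 0, y = 2.5
Binding: C5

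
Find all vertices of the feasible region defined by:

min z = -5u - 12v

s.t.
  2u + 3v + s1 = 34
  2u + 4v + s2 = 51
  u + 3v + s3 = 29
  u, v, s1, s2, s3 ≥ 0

(0, 0), (17, 0), (5, 8), (0, 9.667)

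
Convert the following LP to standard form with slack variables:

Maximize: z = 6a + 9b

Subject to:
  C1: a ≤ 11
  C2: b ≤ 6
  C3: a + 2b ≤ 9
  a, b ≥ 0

max z = 6a + 9b

s.t.
  a + s1 = 11
  b + s2 = 6
  a + 2b + s3 = 9
  a, b, s1, s2, s3 ≥ 0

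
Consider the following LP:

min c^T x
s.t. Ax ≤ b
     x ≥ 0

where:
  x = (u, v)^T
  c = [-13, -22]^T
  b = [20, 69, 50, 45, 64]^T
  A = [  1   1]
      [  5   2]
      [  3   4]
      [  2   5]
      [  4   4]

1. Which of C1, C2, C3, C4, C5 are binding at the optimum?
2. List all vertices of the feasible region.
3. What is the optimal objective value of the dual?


1. C3, C4
2. (0, 0), (13.8, 0), (12.57, 3.071), (10, 5), (0, 9)
3. -240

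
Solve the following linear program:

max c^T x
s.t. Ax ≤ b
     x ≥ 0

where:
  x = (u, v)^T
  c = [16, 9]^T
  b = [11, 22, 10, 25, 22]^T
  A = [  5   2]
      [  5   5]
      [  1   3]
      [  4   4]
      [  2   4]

Evaluate the objective at each vertex of the feasible region:
  z(0, 0) = 0
  z(2.2, 0) = 35.2
  z(1, 3) = 43  ←
  z(0, 3.333) = 30
The maximum is at u = 1, v = 3.

u = 1, v = 3, z = 43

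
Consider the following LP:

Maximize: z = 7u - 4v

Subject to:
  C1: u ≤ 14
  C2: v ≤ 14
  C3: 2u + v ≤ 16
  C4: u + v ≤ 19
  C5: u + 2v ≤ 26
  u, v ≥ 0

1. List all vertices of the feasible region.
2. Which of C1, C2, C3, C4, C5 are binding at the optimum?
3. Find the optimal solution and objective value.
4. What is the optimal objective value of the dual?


1. (0, 0), (8, 0), (2, 12), (0, 13)
2. C3
3. u = 8, v = 0, z = 56
4. 56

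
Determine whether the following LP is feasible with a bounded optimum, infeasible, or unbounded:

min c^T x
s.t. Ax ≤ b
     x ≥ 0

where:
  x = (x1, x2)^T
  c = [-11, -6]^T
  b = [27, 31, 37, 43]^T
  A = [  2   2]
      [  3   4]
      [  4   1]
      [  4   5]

Feasible with a bounded optimal solution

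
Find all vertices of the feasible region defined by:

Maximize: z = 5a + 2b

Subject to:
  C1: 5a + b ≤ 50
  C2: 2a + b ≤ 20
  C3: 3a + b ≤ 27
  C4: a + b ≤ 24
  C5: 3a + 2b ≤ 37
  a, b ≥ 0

(0, 0), (9, 0), (7, 6), (3, 14), (0, 18.5)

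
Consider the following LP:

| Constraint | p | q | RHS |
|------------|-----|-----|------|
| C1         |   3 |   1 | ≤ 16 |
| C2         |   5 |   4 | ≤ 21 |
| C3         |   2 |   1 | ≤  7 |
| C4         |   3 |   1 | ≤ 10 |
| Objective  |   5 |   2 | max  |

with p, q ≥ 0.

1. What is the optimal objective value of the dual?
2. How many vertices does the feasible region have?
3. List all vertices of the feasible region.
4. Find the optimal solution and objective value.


1. 17
2. 5
3. (0, 0), (3.333, 0), (3, 1), (2.333, 2.333), (0, 5.25)
4. p = 3, q = 1, z = 17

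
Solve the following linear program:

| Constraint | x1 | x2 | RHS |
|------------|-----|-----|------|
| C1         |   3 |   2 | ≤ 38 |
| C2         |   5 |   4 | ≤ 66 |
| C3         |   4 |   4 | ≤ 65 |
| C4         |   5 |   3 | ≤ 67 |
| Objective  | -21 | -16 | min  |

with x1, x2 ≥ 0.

Evaluate the objective at each vertex of the feasible region:
  z(0, 0) = 0
  z(12.67, 0) = -266
  z(10, 4) = -274  ←
  z(1, 15.25) = -265
  z(0, 16.25) = -260
The minimum is at x1 = 10, x2 = 4.

x1 = 10, x2 = 4, z = -274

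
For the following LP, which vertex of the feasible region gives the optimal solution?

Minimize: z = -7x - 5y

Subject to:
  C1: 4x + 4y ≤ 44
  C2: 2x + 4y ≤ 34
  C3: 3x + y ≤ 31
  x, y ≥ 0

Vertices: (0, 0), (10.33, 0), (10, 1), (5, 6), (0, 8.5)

Evaluate the objective at each vertex of the feasible region:
  z(0, 0) = 0
  z(10.33, 0) = -72.33
  z(10, 1) = -75  ←
  z(5, 6) = -65
  z(0, 8.5) = -42.5
The minimum is at x = 10, y = 1.

(10, 1)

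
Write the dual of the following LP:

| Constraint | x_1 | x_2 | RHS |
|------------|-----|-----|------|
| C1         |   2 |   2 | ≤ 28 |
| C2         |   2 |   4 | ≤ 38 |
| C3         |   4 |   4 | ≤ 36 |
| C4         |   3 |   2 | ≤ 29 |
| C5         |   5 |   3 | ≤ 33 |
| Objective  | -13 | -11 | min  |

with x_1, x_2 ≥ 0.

Primal min cᵀx s.t. Ax ≤ b, x ≥ 0  →  Dual max −bᵀy s.t. Aᵀy ≥ −c, y ≥ 0.

Maximize: z = -28y1 - 38y2 - 36y3 - 29y4 - 33y5

Subject to:
  2y1 + 2y2 + 4y3 + 3y4 + 5y5 ≥ 13
  2y1 + 4y2 + 4y3 + 2y4 + 3y5 ≥ 11
  y1, y2, y3, y4, y5 ≥ 0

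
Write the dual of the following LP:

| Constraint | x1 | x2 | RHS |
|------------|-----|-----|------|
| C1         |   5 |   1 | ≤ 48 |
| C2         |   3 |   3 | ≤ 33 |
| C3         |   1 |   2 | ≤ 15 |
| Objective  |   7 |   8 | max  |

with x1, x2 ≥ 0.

Primal max cᵀx s.t. Ax ≤ b, x ≥ 0  →  Dual min bᵀy s.t. Aᵀy ≥ c, y ≥ 0.

Minimize: z = 48y1 + 33y2 + 15y3

Subject to:
  5y1 + 3y2 + y3 ≥ 7
  y1 + 3y2 + 2y3 ≥ 8
  y1, y2, y3 ≥ 0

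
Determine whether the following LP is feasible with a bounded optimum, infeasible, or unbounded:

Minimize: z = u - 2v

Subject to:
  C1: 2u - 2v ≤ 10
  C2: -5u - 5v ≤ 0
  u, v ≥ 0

Unbounded (objective can decrease without bound)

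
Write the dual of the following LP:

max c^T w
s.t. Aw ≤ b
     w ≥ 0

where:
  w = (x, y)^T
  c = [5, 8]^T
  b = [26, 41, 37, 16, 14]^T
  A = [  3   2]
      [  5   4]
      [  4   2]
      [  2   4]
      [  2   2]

Primal max cᵀx s.t. Ax ≤ b, x ≥ 0  →  Dual min bᵀy s.t. Aᵀy ≥ c, y ≥ 0.

Minimize: z = 26y1 + 41y2 + 37y3 + 16y4 + 14y5

Subject to:
  3y1 + 5y2 + 4y3 + 2y4 + 2y5 ≥ 5
  2y1 + 4y2 + 2y3 + 4y4 + 2y5 ≥ 8
  y1, y2, y3, y4, y5 ≥ 0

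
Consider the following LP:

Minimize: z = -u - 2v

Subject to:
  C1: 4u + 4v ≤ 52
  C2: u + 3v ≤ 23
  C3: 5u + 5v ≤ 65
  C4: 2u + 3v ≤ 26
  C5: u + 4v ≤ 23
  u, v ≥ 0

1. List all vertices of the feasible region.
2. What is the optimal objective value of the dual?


1. (0, 0), (13, 0), (7, 4), (0, 5.75)
2. -15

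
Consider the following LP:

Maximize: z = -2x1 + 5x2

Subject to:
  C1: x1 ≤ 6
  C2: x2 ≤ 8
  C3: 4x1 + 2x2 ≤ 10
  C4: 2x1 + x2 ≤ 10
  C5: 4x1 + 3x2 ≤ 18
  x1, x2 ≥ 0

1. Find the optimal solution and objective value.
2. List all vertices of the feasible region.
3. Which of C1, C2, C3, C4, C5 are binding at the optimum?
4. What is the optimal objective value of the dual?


1. x1 = 0, x2 = 5, z = 25
2. (0, 0), (2.5, 0), (0, 5)
3. C3
4. 25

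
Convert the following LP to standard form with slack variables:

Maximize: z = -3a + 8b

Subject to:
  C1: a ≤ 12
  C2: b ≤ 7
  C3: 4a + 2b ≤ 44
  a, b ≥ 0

max z = -3a + 8b

s.t.
  a + s1 = 12
  b + s2 = 7
  4a + 2b + s3 = 44
  a, b, s1, s2, s3 ≥ 0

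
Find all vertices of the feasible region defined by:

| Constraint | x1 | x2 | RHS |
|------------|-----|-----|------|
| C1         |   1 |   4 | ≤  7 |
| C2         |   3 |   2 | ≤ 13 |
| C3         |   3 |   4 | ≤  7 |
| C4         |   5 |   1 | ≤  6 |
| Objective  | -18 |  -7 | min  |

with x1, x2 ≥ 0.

(0, 0), (1.2, 0), (1, 1), (0, 1.75)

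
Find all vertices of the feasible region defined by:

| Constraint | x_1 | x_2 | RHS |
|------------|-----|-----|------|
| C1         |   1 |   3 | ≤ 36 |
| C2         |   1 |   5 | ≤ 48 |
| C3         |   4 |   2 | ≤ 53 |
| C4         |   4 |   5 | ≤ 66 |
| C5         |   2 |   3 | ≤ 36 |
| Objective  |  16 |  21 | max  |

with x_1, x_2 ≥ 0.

(0, 0), (13.25, 0), (11.08, 4.333), (9, 6), (5.143, 8.571), (0, 9.6)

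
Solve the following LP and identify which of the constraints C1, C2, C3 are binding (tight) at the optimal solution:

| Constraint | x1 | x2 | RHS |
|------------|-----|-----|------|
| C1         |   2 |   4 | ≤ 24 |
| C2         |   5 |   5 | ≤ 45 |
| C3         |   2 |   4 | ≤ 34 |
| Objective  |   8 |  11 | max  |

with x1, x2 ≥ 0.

At x1 = 6, x2 = 3, compute slack b - a·x for each constraint:
  C1: 24 − 24 = 0  (binding)
  C2: 45 − 45 = 0  (binding)
  C3: 34 − 24 = 10  (slack)

Optimal: x1 = 6, x2 = 3
Binding: C1, C2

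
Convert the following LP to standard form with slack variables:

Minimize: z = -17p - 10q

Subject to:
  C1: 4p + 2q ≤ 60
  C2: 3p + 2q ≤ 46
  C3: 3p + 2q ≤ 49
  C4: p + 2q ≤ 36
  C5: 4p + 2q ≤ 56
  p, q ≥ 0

min z = -17p - 10q

s.t.
  4p + 2q + s1 = 60
  3p + 2q + s2 = 46
  3p + 2q + s3 = 49
  p + 2q + s4 = 36
  4p + 2q + s5 = 56
  p, q, s1, s2, s3, s4, s5 ≥ 0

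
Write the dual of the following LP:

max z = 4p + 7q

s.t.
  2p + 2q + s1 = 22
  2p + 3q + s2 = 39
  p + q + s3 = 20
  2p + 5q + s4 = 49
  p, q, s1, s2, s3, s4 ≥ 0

Primal max cᵀx s.t. Ax ≤ b, x ≥ 0  →  Dual min bᵀy s.t. Aᵀy ≥ c, y ≥ 0.

Minimize: z = 22y1 + 39y2 + 20y3 + 49y4

Subject to:
  2y1 + 2y2 + y3 + 2y4 ≥ 4
  2y1 + 3y2 + y3 + 5y4 ≥ 7
  y1, y2, y3, y4 ≥ 0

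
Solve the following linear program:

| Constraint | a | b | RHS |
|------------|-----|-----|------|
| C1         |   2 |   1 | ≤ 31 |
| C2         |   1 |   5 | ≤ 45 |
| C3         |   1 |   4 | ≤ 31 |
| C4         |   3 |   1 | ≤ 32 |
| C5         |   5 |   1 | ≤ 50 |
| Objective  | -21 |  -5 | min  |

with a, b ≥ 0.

Evaluate the objective at each vertex of the feasible region:
  z(0, 0) = 0
  z(10, 0) = -210
  z(9, 5) = -214  ←
  z(8.818, 5.545) = -212.9
  z(0, 7.75) = -38.75
The minimum is at a = 9, b = 5.

a = 9, b = 5, z = -214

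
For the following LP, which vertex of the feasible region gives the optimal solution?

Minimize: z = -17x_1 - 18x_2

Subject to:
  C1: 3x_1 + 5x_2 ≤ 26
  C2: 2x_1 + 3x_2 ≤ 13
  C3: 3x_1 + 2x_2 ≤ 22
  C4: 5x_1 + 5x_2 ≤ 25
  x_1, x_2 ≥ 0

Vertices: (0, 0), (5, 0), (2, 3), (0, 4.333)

Evaluate the objective at each vertex of the feasible region:
  z(0, 0) = 0
  z(5, 0) = -85
  z(2, 3) = -88  ←
  z(0, 4.333) = -78
The minimum is at x_1 = 2, x_2 = 3.

(2, 3)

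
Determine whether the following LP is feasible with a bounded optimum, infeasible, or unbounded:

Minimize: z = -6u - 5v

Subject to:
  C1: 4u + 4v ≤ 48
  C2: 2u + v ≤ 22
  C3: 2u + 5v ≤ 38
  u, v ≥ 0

Feasible with a bounded optimal solution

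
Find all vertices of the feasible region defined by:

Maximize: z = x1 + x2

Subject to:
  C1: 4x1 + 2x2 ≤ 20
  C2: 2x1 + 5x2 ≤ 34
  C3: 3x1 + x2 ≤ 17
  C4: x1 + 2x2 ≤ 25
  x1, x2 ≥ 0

(0, 0), (5, 0), (2, 6), (0, 6.8)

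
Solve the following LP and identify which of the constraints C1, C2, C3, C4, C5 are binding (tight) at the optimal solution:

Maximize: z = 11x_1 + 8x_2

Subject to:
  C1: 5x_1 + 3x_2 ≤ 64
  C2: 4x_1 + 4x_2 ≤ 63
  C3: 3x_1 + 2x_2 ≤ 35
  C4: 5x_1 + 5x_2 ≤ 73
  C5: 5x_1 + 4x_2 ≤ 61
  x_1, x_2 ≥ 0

At x_1 = 9, x_2 = 4, compute slack b - a·x for each constraint:
  C1: 64 − 57 = 7  (slack)
  C2: 63 − 52 = 11  (slack)
  C3: 35 − 35 = 0  (binding)
  C4: 73 − 65 = 8  (slack)
  C5: 61 − 61 = 0  (binding)

Optimal: x_1 = 9, x_2 = 4
Binding: C3, C5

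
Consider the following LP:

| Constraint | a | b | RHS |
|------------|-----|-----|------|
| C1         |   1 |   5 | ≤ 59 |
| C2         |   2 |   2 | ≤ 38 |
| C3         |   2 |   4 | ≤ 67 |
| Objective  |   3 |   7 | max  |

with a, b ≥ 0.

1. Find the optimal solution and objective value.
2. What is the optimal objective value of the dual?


1. a = 9, b = 10, z = 97
2. 97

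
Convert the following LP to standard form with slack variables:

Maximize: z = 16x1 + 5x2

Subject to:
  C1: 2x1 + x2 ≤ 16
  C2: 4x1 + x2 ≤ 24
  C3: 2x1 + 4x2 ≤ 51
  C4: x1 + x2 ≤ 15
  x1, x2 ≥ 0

max z = 16x1 + 5x2

s.t.
  2x1 + x2 + s1 = 16
  4x1 + x2 + s2 = 24
  2x1 + 4x2 + s3 = 51
  x1 + x2 + s4 = 15
  x1, x2, s1, s2, s3, s4 ≥ 0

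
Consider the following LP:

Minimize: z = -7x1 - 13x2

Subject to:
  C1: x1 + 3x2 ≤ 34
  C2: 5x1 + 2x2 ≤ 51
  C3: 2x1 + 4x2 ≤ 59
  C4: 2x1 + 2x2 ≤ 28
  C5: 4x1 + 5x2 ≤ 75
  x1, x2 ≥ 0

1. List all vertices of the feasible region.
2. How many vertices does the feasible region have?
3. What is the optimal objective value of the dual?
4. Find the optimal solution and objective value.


1. (0, 0), (10.2, 0), (7.667, 6.333), (4, 10), (0, 11.33)
2. 5
3. -158
4. x1 = 4, x2 = 10, z = -158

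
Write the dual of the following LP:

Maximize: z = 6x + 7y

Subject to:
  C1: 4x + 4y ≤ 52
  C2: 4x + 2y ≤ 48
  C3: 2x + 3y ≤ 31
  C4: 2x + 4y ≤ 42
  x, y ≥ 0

Primal max cᵀx s.t. Ax ≤ b, x ≥ 0  →  Dual min bᵀy s.t. Aᵀy ≥ c, y ≥ 0.

Minimize: z = 52y1 + 48y2 + 31y3 + 42y4

Subject to:
  4y1 + 4y2 + 2y3 + 2y4 ≥ 6
  4y1 + 2y2 + 3y3 + 4y4 ≥ 7
  y1, y2, y3, y4 ≥ 0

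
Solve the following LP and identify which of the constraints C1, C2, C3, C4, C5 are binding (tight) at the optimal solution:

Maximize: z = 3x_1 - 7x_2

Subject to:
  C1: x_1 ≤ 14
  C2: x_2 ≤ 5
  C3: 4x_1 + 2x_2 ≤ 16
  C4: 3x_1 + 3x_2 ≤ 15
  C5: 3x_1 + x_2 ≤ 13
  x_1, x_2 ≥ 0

At x_1 = 4, x_2 = 0, compute slack b - a·x for each constraint:
  C1: 14 − 4 = 10  (slack)
  C2: 5 − 0 = 5  (slack)
  C3: 16 − 16 = 0  (binding)
  C4: 15 − 12 = 3  (slack)
  C5: 13 − 12 = 1  (slack)

Optimal: x_1 = 4, x_2 = 0
Binding: C3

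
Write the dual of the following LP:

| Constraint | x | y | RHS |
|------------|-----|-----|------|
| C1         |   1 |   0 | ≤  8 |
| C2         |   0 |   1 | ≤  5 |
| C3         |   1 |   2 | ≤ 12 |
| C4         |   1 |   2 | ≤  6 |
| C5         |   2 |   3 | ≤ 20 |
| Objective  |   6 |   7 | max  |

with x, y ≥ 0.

Primal max cᵀx s.t. Ax ≤ b, x ≥ 0  →  Dual min bᵀy s.t. Aᵀy ≥ c, y ≥ 0.

Minimize: z = 8y1 + 5y2 + 12y3 + 6y4 + 20y5

Subject to:
  y1 + y3 + y4 + 2y5 ≥ 6
  y2 + 2y3 + 2y4 + 3y5 ≥ 7
  y1, y2, y3, y4, y5 ≥ 0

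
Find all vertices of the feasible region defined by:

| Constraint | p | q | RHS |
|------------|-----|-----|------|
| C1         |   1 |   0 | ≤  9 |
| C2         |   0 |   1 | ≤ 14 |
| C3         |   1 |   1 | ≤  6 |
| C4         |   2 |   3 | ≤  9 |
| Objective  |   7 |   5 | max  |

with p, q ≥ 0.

(0, 0), (4.5, 0), (0, 3)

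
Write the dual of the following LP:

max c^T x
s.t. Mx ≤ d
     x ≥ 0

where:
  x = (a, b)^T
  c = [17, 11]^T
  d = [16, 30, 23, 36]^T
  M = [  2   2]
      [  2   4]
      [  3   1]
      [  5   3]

Primal max cᵀx s.t. Ax ≤ b, x ≥ 0  →  Dual min bᵀy s.t. Aᵀy ≥ c, y ≥ 0.

Minimize: z = 16y1 + 30y2 + 23y3 + 36y4

Subject to:
  2y1 + 2y2 + 3y3 + 5y4 ≥ 17
  2y1 + 4y2 + y3 + 3y4 ≥ 11
  y1, y2, y3, y4 ≥ 0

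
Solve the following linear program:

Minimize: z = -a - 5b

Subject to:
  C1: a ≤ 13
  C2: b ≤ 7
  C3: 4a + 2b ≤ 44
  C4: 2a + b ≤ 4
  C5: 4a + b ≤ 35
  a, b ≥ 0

Evaluate the objective at each vertex of the feasible region:
  z(0, 0) = 0
  z(2, 0) = -2
  z(0, 4) = -20  ←
The minimum is at a = 0, b = 4.

a = 0, b = 4, z = -20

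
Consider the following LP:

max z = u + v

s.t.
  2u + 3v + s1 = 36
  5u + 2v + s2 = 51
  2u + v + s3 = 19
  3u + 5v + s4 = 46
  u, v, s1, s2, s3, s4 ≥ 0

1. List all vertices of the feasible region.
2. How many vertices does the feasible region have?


1. (0, 0), (9.5, 0), (7, 5), (0, 9.2)
2. 4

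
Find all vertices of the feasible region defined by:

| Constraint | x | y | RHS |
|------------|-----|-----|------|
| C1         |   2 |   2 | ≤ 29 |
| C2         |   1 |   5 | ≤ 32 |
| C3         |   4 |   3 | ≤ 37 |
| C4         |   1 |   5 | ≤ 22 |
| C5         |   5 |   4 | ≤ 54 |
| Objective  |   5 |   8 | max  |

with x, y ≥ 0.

(0, 0), (9.25, 0), (7, 3), (0, 4.4)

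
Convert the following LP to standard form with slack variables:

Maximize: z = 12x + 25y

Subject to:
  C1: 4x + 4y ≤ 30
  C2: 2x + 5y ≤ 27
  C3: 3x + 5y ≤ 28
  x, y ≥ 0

max z = 12x + 25y

s.t.
  4x + 4y + s1 = 30
  2x + 5y + s2 = 27
  3x + 5y + s3 = 28
  x, y, s1, s2, s3 ≥ 0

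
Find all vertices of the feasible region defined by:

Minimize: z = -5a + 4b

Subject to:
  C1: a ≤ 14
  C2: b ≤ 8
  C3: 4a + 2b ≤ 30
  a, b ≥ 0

(0, 0), (7.5, 0), (3.5, 8), (0, 8)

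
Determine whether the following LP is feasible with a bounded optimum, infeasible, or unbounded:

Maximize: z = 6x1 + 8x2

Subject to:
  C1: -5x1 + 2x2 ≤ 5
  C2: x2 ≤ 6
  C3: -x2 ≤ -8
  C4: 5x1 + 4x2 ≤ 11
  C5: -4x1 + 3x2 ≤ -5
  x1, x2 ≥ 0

Infeasible (no feasible solution exists)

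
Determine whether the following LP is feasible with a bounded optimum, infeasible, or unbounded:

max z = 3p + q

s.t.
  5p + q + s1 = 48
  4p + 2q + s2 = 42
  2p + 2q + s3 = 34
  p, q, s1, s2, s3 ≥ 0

Feasible with a bounded optimal solution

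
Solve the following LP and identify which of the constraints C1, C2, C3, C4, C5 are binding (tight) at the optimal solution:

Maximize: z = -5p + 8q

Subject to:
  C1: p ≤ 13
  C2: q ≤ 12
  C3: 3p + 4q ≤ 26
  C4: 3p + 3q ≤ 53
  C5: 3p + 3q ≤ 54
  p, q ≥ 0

At p = 0, q = 6.5, compute slack b - a·x for each constraint:
  C1: 13 − 0 = 13  (slack)
  C2: 12 − 6.5 = 5.5  (slack)
  C3: 26 − 26 = 0  (binding)
  C4: 53 − 19.5 = 33.5  (slack)
  C5: 54 − 19.5 = 34.5  (slack)

Optimal: p = 0, q = 6.5
Binding: C3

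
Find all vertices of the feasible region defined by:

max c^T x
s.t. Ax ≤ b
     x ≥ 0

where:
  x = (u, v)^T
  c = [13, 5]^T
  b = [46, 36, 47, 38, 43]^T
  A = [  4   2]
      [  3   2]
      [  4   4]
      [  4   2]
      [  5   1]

(0, 0), (8.6, 0), (8, 3), (7.25, 4.5), (0, 11.75)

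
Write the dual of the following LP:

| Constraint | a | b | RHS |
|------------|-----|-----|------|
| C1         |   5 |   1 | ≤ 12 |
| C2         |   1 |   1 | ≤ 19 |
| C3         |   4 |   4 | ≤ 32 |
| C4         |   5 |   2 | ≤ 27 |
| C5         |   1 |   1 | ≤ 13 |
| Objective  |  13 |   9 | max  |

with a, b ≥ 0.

Primal max cᵀx s.t. Ax ≤ b, x ≥ 0  →  Dual min bᵀy s.t. Aᵀy ≥ c, y ≥ 0.

Minimize: z = 12y1 + 19y2 + 32y3 + 27y4 + 13y5

Subject to:
  5y1 + y2 + 4y3 + 5y4 + y5 ≥ 13
  y1 + y2 + 4y3 + 2y4 + y5 ≥ 9
  y1, y2, y3, y4, y5 ≥ 0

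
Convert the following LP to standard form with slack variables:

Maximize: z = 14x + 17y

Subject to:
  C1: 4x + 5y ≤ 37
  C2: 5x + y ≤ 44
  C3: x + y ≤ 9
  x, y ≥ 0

max z = 14x + 17y

s.t.
  4x + 5y + s1 = 37
  5x + y + s2 = 44
  x + y + s3 = 9
  x, y, s1, s2, s3 ≥ 0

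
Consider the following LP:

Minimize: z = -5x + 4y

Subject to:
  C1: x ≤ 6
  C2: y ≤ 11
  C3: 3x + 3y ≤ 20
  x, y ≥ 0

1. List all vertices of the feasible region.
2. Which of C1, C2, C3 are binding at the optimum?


1. (0, 0), (6, 0), (6, 0.6667), (0, 6.667)
2. C1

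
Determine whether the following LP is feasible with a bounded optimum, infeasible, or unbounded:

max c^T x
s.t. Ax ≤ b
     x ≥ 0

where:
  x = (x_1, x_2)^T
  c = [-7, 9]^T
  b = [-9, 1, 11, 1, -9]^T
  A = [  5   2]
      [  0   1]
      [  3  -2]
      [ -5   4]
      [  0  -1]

Infeasible (no feasible solution exists)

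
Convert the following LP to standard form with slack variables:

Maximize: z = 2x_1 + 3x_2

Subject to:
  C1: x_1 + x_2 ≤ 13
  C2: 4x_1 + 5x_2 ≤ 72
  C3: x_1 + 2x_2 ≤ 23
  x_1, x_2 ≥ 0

max z = 2x_1 + 3x_2

s.t.
  x_1 + x_2 + s1 = 13
  4x_1 + 5x_2 + s2 = 72
  x_1 + 2x_2 + s3 = 23
  x_1, x_2, s1, s2, s3 ≥ 0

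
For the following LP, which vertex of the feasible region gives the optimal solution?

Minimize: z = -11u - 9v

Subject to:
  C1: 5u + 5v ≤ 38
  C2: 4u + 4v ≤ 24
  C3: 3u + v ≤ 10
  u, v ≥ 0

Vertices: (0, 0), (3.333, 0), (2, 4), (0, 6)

Evaluate the objective at each vertex of the feasible region:
  z(0, 0) = 0
  z(3.333, 0) = -36.67
  z(2, 4) = -58  ←
  z(0, 6) = -54
The minimum is at u = 2, v = 4.

(2, 4)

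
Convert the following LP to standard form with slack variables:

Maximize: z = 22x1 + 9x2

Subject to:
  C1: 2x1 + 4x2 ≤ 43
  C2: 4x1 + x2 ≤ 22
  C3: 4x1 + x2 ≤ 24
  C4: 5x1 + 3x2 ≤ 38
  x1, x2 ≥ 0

max z = 22x1 + 9x2

s.t.
  2x1 + 4x2 + s1 = 43
  4x1 + x2 + s2 = 22
  4x1 + x2 + s3 = 24
  5x1 + 3x2 + s4 = 38
  x1, x2, s1, s2, s3, s4 ≥ 0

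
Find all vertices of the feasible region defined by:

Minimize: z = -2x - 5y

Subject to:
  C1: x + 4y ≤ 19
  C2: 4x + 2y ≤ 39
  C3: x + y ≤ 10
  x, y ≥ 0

(0, 0), (9.75, 0), (9.5, 0.5), (7, 3), (0, 4.75)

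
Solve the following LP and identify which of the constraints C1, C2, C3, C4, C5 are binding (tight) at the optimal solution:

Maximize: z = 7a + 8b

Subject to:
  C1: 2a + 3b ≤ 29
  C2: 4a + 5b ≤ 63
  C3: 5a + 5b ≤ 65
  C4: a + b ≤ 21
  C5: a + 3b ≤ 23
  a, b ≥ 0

At a = 10, b = 3, compute slack b - a·x for each constraint:
  C1: 29 − 29 = 0  (binding)
  C2: 63 − 55 = 8  (slack)
  C3: 65 − 65 = 0  (binding)
  C4: 21 − 13 = 8  (slack)
  C5: 23 − 19 = 4  (slack)

Optimal: a = 10, b = 3
Binding: C1, C3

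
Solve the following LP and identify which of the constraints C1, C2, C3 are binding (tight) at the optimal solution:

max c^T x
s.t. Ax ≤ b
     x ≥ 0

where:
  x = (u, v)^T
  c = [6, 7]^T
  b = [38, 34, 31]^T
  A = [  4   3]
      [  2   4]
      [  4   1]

At u = 5, v = 6, compute slack b - a·x for each constraint:
  C1: 38 − 38 = 0  (binding)
  C2: 34 − 34 = 0  (binding)
  C3: 31 − 26 = 5  (slack)

Optimal: u = 5, v = 6
Binding: C1, C2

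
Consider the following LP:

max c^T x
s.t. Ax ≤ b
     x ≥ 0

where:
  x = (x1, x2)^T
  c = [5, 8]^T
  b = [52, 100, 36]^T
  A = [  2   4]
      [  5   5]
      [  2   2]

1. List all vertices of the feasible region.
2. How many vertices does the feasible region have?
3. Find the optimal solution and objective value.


1. (0, 0), (18, 0), (10, 8), (0, 13)
2. 4
3. x1 = 10, x2 = 8, z = 114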